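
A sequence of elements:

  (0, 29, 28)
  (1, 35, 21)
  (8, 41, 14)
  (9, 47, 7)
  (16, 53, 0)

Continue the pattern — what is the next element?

(17, 59, -7)

First coordinate: 0, 1, 8, 9, 16 → 17 (alternating steps +1, +7, +1, +7, …).
Second coordinate: +6 each step, so 29, 35, 41, 47, 53 → 59.
Third coordinate: 28, 21, 14, 7, 0 → -7 (−7 each step).
Putting it together: (17, 59, -7).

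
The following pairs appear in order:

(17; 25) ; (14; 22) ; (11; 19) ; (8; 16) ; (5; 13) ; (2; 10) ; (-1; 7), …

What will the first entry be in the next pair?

-4

First entry: 17, 14, 11, 8, 5, 2, -1 → -4 (−3 each step).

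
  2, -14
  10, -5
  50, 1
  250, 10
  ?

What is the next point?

1250, 16

First coordinate: ×5 each step; 2, 10, 50, 250 → 1250.
Second coordinate — alternating steps +9, +6, +9, +6, …: -14, -5, 1, 10 → 16.
Combining the parts gives 1250, 16.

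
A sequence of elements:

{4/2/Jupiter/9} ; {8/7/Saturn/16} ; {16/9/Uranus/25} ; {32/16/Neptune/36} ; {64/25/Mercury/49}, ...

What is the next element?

For the first coordinate, ×2 each step: 4, 8, 16, 32, 64 → 128.
Second coordinate: 2, 7, 9, 16, 25 → 41 (each term is the sum of the two before it).
Planet goes Jupiter, Saturn, Uranus, Neptune, Mercury → Venus (runs through the planets Mercury→Neptune).
For the fourth coordinate, perfect squares: 3², 4², 5², …: 9, 16, 25, 36, 49 → 64.
Combining the parts gives {128/41/Venus/64}.

{128/41/Venus/64}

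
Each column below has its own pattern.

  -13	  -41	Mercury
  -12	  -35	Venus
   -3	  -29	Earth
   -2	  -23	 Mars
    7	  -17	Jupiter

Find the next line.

First component — alternating steps +1, +9, +1, +9, …: -13, -12, -3, -2, 7 → 8.
Second component: +6 each step; -41, -35, -29, -23, -17 → -11.
Planet — runs through the planets Mercury→Neptune: Mercury, Venus, Earth, Mars, Jupiter → Saturn.
Putting it together: 8  -11  Saturn.

8  -11  Saturn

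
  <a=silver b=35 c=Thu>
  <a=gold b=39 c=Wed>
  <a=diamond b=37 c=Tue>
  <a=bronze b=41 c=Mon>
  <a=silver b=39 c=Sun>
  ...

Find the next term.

A: repeats silver → gold → diamond → bronze; silver, gold, diamond, bronze, silver → gold.
B: alternating steps +4, −2, +4, −2, …, so 35, 39, 37, 41, 39 → 43.
C: Thu, Wed, Tue, Mon, Sun → Sat (runs backward through the weekdays Mon→Sun).
Combining the parts gives <a=gold b=43 c=Sat>.

<a=gold b=43 c=Sat>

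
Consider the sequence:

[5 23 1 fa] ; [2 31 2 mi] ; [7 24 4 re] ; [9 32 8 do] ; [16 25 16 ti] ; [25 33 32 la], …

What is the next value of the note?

sol

Note: runs backward through the solfège scale do→ti, so fa, mi, re, do, ti, la → sol.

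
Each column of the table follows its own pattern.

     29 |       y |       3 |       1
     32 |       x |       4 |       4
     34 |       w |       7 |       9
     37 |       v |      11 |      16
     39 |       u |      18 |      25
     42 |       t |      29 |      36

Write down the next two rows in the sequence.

For the first component, alternating steps +3, +2, +3, +2, …: 29, 32, 34, 37, 39, 42 → 44 → 47.
Letter: letters move back 1 place in the alphabet, so y, x, w, v, u, t → s → r.
Third component: each term is the sum of the two before it; 3, 4, 7, 11, 18, 29 → 47 → 76.
For the fourth component, perfect squares: 1², 2², 3², …: 1, 4, 9, 16, 25, 36 → 49 → 64.
Putting the parts together: 44  s  47  49 and then 47  r  76  64.

44  s  47  49; 47  r  76  64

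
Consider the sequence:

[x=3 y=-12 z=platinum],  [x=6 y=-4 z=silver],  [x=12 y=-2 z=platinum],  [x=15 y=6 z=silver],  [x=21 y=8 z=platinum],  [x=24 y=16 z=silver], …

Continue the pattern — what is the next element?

[x=30 y=18 z=platinum]

X: alternating steps +3, +6, +3, +6, …; 3, 6, 12, 15, 21, 24 → 30.
Y: -12, -4, -2, 6, 8, 16 → 18 (alternating steps +8, +2, +8, +2, …).
Z: alternates platinum ↔ silver, so platinum, silver, platinum, silver, platinum, silver → platinum.
So the next element is [x=30 y=18 z=platinum].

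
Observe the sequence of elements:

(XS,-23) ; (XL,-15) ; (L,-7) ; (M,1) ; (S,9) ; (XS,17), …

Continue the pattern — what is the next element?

(XL,25)

Size: repeats XS → XL → L → M → S, so XS, XL, L, M, S, XS → XL.
Second part — +8 each step: -23, -15, -7, 1, 9, 17 → 25.
So the next element is (XL,25).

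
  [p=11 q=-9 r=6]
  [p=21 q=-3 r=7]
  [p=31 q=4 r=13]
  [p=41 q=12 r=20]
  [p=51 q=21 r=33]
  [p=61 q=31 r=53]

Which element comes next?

[p=71 q=42 r=86]

P goes 11, 21, 31, 41, 51, 61 → 71 (+10 each step).
Q — differences are 6, 7, 8, … (increasing by 1 each time): -9, -3, 4, 12, 21, 31 → 42.
R: 6, 7, 13, 20, 33, 53 → 86 (each term is the sum of the two before it).
So the next element is [p=71 q=42 r=86].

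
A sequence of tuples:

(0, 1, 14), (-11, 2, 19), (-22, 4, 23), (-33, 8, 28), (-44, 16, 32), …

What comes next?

First value goes 0, -11, -22, -33, -44 → -55 (−11 each step).
Second value — ×2 each step: 1, 2, 4, 8, 16 → 32.
Third value: alternating steps +5, +4, +5, +4, …, so 14, 19, 23, 28, 32 → 37.
So the next tuple is (-55, 32, 37).

(-55, 32, 37)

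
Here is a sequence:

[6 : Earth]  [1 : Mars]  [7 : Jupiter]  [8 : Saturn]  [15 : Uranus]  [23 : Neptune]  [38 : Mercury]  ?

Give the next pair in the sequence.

[61 : Venus]

First coordinate goes 6, 1, 7, 8, 15, 23, 38 → 61 (each term is the sum of the two before it).
Planet: runs through the planets Mercury→Neptune; Earth, Mars, Jupiter, Saturn, Uranus, Neptune, Mercury → Venus.
So the next pair is [61 : Venus].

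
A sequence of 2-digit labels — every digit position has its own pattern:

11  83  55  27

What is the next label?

99

First digit — −3 each step, mod 10: 1, 8, 5, 2 → 9.
For the second digit, +2 each step, mod 10: 1, 3, 5, 7 → 9.
Putting it together: 99.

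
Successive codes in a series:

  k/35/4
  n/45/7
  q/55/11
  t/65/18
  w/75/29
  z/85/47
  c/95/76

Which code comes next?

f/105/123

For the letter, letters move forward 3 places in the alphabet, wrapping Z→A: k, n, q, t, w, z, c → f.
For the second component, +10 each step: 35, 45, 55, 65, 75, 85, 95 → 105.
Third component — each term is the sum of the two before it: 4, 7, 11, 18, 29, 47, 76 → 123.
Putting it together: f/105/123.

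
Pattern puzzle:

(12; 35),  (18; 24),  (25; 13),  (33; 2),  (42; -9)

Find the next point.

First component: differences are 6, 7, 8, … (increasing by 1 each time), so 12, 18, 25, 33, 42 → 52.
Second component: −11 each step; 35, 24, 13, 2, -9 → -20.
So the next point is (52; -20).

(52; -20)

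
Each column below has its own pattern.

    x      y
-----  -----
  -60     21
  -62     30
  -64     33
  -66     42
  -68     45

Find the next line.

-70  54

Column x goes -60, -62, -64, -66, -68 → -70 (−2 each step).
Column y — alternating steps +9, +3, +9, +3, …: 21, 30, 33, 42, 45 → 54.
Combining the parts gives -70  54.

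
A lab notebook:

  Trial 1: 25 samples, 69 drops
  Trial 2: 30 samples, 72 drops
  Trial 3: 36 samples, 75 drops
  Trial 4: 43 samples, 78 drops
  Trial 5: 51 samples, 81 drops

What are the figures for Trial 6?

60 samples, 84 drops

Samples: differences are 5, 6, 7, … (increasing by 1 each time), so 25, 30, 36, 43, 51 → 60.
Drops: +3 each step, so 69, 72, 75, 78, 81 → 84.
Putting it together: 60 samples, 84 drops.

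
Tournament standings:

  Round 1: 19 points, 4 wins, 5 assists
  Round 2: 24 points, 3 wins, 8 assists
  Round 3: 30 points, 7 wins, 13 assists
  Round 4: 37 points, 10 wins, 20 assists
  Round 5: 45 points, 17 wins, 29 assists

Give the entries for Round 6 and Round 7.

Points: 19, 24, 30, 37, 45 → 54 → 64 (differences are 5, 6, 7, … (increasing by 1 each time)).
Wins: each term is the sum of the two before it, so 4, 3, 7, 10, 17 → 27 → 44.
For the assists, differences are 3, 5, 7, … (increasing by 2 each time): 5, 8, 13, 20, 29 → 40 → 53.
Putting the parts together: 54 points, 27 wins, 40 assists and then 64 points, 44 wins, 53 assists.

54 points, 27 wins, 40 assists; 64 points, 44 wins, 53 assists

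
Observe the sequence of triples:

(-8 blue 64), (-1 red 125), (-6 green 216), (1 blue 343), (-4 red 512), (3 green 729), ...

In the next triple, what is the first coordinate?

-2

For the first coordinate, alternating steps +7, −5, +7, −5, …: -8, -1, -6, 1, -4, 3 → -2.
Colour goes blue, red, green, blue, red, green → blue (repeats blue → red → green).
Third coordinate: 64, 125, 216, 343, 512, 729 → 1000 (perfect cubes: 4³, 5³, 6³, …).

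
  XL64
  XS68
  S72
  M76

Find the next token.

Size: runs through clothing sizes XS→XL, so XL, XS, S, M → L.
Second component — +4 each step: 64, 68, 72, 76 → 80.
Combining the parts gives L80.

L80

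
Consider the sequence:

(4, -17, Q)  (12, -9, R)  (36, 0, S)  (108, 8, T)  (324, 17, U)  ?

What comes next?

First part goes 4, 12, 36, 108, 324 → 972 (×3 each step).
Second part goes -17, -9, 0, 8, 17 → 25 (alternating steps +8, +9, +8, +9, …).
Letter: Q, R, S, T, U → V (letters move forward 1 place in the alphabet).
Combining the parts gives (972, 25, V).

(972, 25, V)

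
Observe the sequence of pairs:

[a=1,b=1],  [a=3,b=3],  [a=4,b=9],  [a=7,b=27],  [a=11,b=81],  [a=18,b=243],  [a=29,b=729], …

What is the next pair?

For the a, each term is the sum of the two before it: 1, 3, 4, 7, 11, 18, 29 → 47.
B goes 1, 3, 9, 27, 81, 243, 729 → 2187 (×3 each step).
Combining the parts gives [a=47,b=2187].

[a=47,b=2187]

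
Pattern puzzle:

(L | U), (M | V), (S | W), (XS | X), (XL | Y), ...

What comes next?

Size — runs backward through clothing sizes XS→XL: L, M, S, XS, XL → L.
Letter: letters move forward 1 place in the alphabet; U, V, W, X, Y → Z.
So the next term is (L | Z).

(L | Z)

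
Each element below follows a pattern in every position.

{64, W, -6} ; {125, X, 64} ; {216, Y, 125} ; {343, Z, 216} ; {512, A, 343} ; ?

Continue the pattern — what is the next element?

For the first value, perfect cubes: 4³, 5³, 6³, …: 64, 125, 216, 343, 512 → 729.
Letter: letters move forward 1 place in the alphabet, wrapping Z→A, so W, X, Y, Z, A → B.
For the third value, always the previous value of the first value: -6, 64, 125, 216, 343 → 512.
So the next element is {729, B, 512}.

{729, B, 512}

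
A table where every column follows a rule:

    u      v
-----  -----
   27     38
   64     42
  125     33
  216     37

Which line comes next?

Column u — perfect cubes: 3³, 4³, 5³, …: 27, 64, 125, 216 → 343.
Column v goes 38, 42, 33, 37 → 28 (alternating steps +4, −9, +4, −9, …).
Combining the parts gives 343  28.

343  28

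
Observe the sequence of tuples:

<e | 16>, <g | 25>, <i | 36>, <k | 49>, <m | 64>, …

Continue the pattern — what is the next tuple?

<o | 81>

Letter — letters move forward 2 places in the alphabet: e, g, i, k, m → o.
Second slot: perfect squares: 4², 5², 6², …; 16, 25, 36, 49, 64 → 81.
So the next tuple is <o | 81>.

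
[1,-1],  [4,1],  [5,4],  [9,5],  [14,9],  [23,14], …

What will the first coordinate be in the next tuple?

37

First coordinate — each term is the sum of the two before it: 1, 4, 5, 9, 14, 23 → 37.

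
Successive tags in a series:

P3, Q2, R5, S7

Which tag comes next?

T12

Letter: letters move forward 1 place in the alphabet; P, Q, R, S → T.
Second component: each term is the sum of the two before it, so 3, 2, 5, 7 → 12.
Combining the parts gives T12.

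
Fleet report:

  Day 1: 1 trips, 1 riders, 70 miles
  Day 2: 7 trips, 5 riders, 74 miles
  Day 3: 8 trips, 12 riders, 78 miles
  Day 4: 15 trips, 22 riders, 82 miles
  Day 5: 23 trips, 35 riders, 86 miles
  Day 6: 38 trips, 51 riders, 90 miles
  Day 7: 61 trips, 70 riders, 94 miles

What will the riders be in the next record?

For the riders, differences are 4, 7, 10, … (increasing by 3 each time): 1, 5, 12, 22, 35, 51, 70 → 92.

92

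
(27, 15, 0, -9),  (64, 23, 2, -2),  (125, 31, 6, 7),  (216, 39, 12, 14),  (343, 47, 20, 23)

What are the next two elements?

(512, 55, 30, 30), (729, 63, 42, 39)

First slot goes 27, 64, 125, 216, 343 → 512 → 729 (perfect cubes: 3³, 4³, 5³, …).
Second slot: +8 each step; 15, 23, 31, 39, 47 → 55 → 63.
Third slot: differences are 2, 4, 6, … (increasing by 2 each time), so 0, 2, 6, 12, 20 → 30 → 42.
For the fourth slot, alternating steps +7, +9, +7, +9, …: -9, -2, 7, 14, 23 → 30 → 39.
Putting the parts together: (512, 55, 30, 30) and then (729, 63, 42, 39).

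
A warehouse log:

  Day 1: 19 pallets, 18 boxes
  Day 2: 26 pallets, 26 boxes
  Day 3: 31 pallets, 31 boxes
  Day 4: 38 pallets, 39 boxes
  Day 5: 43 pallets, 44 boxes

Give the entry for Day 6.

50 pallets, 52 boxes

Pallets goes 19, 26, 31, 38, 43 → 50 (alternating steps +7, +5, +7, +5, …).
Boxes: 18, 26, 31, 39, 44 → 52 (alternating steps +8, +5, +8, +5, …).
Combining the parts gives 50 pallets, 52 boxes.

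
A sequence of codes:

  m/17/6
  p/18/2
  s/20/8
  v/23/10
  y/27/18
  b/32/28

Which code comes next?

Letter — letters move forward 3 places in the alphabet, wrapping Z→A: m, p, s, v, y, b → e.
Second component goes 17, 18, 20, 23, 27, 32 → 38 (differences are 1, 2, 3, … (increasing by 1 each time)).
For the third component, each term is the sum of the two before it: 6, 2, 8, 10, 18, 28 → 46.
So the next code is e/38/46.

e/38/46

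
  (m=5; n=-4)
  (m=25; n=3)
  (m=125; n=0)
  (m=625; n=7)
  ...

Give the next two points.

(m=3125; n=4), (m=15625; n=11)

M goes 5, 25, 125, 625 → 3125 → 15625 (×5 each step).
N: -4, 3, 0, 7 → 4 → 11 (alternating steps +7, −3, +7, −3, …).
So the next two points are (m=3125; n=4) and (m=15625; n=11).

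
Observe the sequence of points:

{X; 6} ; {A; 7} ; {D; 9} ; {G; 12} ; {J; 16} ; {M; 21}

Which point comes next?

{P; 27}

Letter: X, A, D, G, J, M → P (letters move forward 3 places in the alphabet, wrapping Z→A).
For the second entry, differences are 1, 2, 3, … (increasing by 1 each time): 6, 7, 9, 12, 16, 21 → 27.
Combining the parts gives {P; 27}.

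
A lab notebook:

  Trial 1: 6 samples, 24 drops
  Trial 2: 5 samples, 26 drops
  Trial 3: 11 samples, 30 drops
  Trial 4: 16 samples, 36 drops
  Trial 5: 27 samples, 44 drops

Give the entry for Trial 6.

Samples — each term is the sum of the two before it: 6, 5, 11, 16, 27 → 43.
For the drops, differences are 2, 4, 6, … (increasing by 2 each time): 24, 26, 30, 36, 44 → 54.
Combining the parts gives 43 samples, 54 drops.

43 samples, 54 drops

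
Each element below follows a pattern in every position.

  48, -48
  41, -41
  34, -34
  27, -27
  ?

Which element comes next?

20, -20

First coordinate: 48, 41, 34, 27 → 20 (−7 each step).
Second coordinate — always the negative of the first coordinate: -48, -41, -34, -27 → -20.
So the next element is 20, -20.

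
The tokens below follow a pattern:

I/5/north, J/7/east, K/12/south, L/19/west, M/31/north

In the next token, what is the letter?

N

Letter: letters move forward 1 place in the alphabet; I, J, K, L, M → N.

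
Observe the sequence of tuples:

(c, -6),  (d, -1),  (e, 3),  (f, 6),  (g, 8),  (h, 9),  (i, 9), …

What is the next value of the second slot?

Second slot — differences are 5, 4, 3, … (decreasing by 1 each time): -6, -1, 3, 6, 8, 9, 9 → 8.

8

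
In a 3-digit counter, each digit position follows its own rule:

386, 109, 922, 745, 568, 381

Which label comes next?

104

First digit: −2 each step, mod 10; 3, 1, 9, 7, 5, 3 → 1.
Second digit: +2 each step, mod 10, so 8, 0, 2, 4, 6, 8 → 0.
Third digit — +3 each step, mod 10: 6, 9, 2, 5, 8, 1 → 4.
So the next label is 104.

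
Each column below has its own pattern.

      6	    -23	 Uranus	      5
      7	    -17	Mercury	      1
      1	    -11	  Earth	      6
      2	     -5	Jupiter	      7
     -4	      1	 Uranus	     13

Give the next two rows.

First component: 6, 7, 1, 2, -4 → -3 → -9 (alternating steps +1, −6, +1, −6, …).
Second component goes -23, -17, -11, -5, 1 → 7 → 13 (+6 each step).
Planet — repeats Uranus → Mercury → Earth → Jupiter: Uranus, Mercury, Earth, Jupiter, Uranus → Mercury → Earth.
Fourth component: 5, 1, 6, 7, 13 → 20 → 33 (each term is the sum of the two before it).
Putting the parts together: -3  7  Mercury  20 and then -9  13  Earth  33.

-3  7  Mercury  20; -9  13  Earth  33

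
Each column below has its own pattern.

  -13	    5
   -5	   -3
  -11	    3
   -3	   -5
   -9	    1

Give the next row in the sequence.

First component: -13, -5, -11, -3, -9 → -1 (alternating steps +8, −6, +8, −6, …).
Second component — together with the first component always sums to -8: 5, -3, 3, -5, 1 → -7.
So the next row is -1  -7.

-1  -7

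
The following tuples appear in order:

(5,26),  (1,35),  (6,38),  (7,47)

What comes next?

(13,50)

First component: 5, 1, 6, 7 → 13 (each term is the sum of the two before it).
For the second component, alternating steps +9, +3, +9, +3, …: 26, 35, 38, 47 → 50.
So the next tuple is (13,50).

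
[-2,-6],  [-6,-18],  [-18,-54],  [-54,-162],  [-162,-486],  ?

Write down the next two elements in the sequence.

First entry — ×3 each step: -2, -6, -18, -54, -162 → -486 → -1458.
Second entry goes -6, -18, -54, -162, -486 → -1458 → -4374 (always 3 × the first entry).
Putting the parts together: [-486,-1458] and then [-1458,-4374].

[-486,-1458], [-1458,-4374]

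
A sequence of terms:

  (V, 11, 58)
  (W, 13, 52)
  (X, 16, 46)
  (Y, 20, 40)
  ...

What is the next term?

(Z, 25, 34)

Letter — letters move forward 1 place in the alphabet: V, W, X, Y → Z.
Second coordinate — differences are 2, 3, 4, … (increasing by 1 each time): 11, 13, 16, 20 → 25.
Third coordinate — −6 each step: 58, 52, 46, 40 → 34.
Putting it together: (Z, 25, 34).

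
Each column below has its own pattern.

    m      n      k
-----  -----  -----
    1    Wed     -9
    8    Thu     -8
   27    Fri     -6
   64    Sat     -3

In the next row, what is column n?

Sun

Column n: runs through the weekdays Mon→Sun, so Wed, Thu, Fri, Sat → Sun.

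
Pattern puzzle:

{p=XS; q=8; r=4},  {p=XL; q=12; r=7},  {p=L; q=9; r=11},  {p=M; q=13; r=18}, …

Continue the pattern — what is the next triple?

P: runs backward through clothing sizes XS→XL; XS, XL, L, M → S.
Q: alternating steps +4, −3, +4, −3, …, so 8, 12, 9, 13 → 10.
R: each term is the sum of the two before it; 4, 7, 11, 18 → 29.
So the next triple is {p=S; q=10; r=29}.

{p=S; q=10; r=29}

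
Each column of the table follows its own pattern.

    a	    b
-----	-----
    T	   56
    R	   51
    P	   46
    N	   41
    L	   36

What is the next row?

Column a: letters move back 2 places in the alphabet; T, R, P, N, L → J.
Column b — −5 each step: 56, 51, 46, 41, 36 → 31.
Combining the parts gives J  31.

J  31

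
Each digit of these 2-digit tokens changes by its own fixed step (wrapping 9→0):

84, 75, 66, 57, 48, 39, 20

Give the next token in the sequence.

First digit: −1 each step, mod 10; 8, 7, 6, 5, 4, 3, 2 → 1.
Second digit goes 4, 5, 6, 7, 8, 9, 0 → 1 (+1 each step, mod 10).
So the next token is 11.

11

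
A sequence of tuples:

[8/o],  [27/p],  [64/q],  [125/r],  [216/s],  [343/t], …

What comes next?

[512/u]

First part: 8, 27, 64, 125, 216, 343 → 512 (perfect cubes: 2³, 3³, 4³, …).
Letter: letters move forward 1 place in the alphabet; o, p, q, r, s, t → u.
Combining the parts gives [512/u].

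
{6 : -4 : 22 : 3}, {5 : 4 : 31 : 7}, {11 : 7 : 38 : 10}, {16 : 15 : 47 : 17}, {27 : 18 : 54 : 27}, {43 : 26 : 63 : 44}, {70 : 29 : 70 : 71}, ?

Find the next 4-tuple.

First coordinate — each term is the sum of the two before it: 6, 5, 11, 16, 27, 43, 70 → 113.
Second coordinate: alternating steps +8, +3, +8, +3, …, so -4, 4, 7, 15, 18, 26, 29 → 37.
Third coordinate — alternating steps +9, +7, +9, +7, …: 22, 31, 38, 47, 54, 63, 70 → 79.
Fourth coordinate goes 3, 7, 10, 17, 27, 44, 71 → 115 (each term is the sum of the two before it).
Putting it together: {113 : 37 : 79 : 115}.

{113 : 37 : 79 : 115}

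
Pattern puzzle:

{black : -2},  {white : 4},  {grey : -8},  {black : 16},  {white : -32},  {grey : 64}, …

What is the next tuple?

Shade: repeats black → white → grey; black, white, grey, black, white, grey → black.
Second slot — ×(-2) each step: -2, 4, -8, 16, -32, 64 → -128.
So the next tuple is {black : -128}.

{black : -128}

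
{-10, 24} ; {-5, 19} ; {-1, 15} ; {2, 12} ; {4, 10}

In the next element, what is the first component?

First component — differences are 5, 4, 3, … (decreasing by 1 each time): -10, -5, -1, 2, 4 → 5.

5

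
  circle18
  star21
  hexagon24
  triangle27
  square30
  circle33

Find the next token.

Shape — repeats circle → star → hexagon → triangle → square: circle, star, hexagon, triangle, square, circle → star.
For the second component, +3 each step: 18, 21, 24, 27, 30, 33 → 36.
So the next token is star36.

star36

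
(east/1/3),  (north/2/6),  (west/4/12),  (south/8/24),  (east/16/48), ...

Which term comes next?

Direction: repeats east → north → west → south, so east, north, west, south, east → north.
Second entry — ×2 each step: 1, 2, 4, 8, 16 → 32.
Third entry: always 3 × the second entry, so 3, 6, 12, 24, 48 → 96.
So the next term is (north/32/96).

(north/32/96)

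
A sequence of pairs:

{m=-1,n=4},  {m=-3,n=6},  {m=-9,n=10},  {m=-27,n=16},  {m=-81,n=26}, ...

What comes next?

M: ×3 each step; -1, -3, -9, -27, -81 → -243.
N goes 4, 6, 10, 16, 26 → 42 (each term is the sum of the two before it).
So the next pair is {m=-243,n=42}.

{m=-243,n=42}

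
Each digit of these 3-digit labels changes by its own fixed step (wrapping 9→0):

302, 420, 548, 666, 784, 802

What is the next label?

For the first digit, +1 each step, mod 10: 3, 4, 5, 6, 7, 8 → 9.
Second digit: +2 each step, mod 10; 0, 2, 4, 6, 8, 0 → 2.
Third digit: −2 each step, mod 10, so 2, 0, 8, 6, 4, 2 → 0.
So the next label is 920.

920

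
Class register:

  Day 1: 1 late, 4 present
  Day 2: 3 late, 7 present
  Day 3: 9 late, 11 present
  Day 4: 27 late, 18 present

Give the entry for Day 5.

Late: ×3 each step, so 1, 3, 9, 27 → 81.
Present — each term is the sum of the two before it: 4, 7, 11, 18 → 29.
Combining the parts gives 81 late, 29 present.

81 late, 29 present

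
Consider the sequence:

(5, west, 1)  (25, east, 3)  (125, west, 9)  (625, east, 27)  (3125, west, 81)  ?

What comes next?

(15625, east, 243)

First entry: ×5 each step; 5, 25, 125, 625, 3125 → 15625.
Direction — alternates west ↔ east: west, east, west, east, west → east.
Third entry: ×3 each step, so 1, 3, 9, 27, 81 → 243.
Putting it together: (15625, east, 243).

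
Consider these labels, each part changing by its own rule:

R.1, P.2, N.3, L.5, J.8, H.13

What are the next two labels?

Letter: letters move back 2 places in the alphabet, so R, P, N, L, J, H → F → D.
Second component — each term is the sum of the two before it: 1, 2, 3, 5, 8, 13 → 21 → 34.
Putting the parts together: F.21 and then D.34.

F.21 then D.34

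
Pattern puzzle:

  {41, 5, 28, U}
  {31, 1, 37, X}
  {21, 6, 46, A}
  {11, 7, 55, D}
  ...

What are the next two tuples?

First component: −10 each step, so 41, 31, 21, 11 → 1 → -9.
For the second component, each term is the sum of the two before it: 5, 1, 6, 7 → 13 → 20.
Third component goes 28, 37, 46, 55 → 64 → 73 (+9 each step).
Letter: letters move forward 3 places in the alphabet, wrapping Z→A; U, X, A, D → G → J.
So the next two tuples are {1, 13, 64, G} and {-9, 20, 73, J}.

{1, 13, 64, G}, {-9, 20, 73, J}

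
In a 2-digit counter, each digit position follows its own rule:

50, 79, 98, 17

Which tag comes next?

36

First digit: +2 each step, mod 10, so 5, 7, 9, 1 → 3.
Second digit — −1 each step, mod 10: 0, 9, 8, 7 → 6.
Combining the parts gives 36.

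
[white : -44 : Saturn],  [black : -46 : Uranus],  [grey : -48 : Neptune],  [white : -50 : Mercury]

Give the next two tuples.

For the shade, repeats white → black → grey: white, black, grey, white → black → grey.
Second value: −2 each step, so -44, -46, -48, -50 → -52 → -54.
Planet goes Saturn, Uranus, Neptune, Mercury → Venus → Earth (runs through the planets Mercury→Neptune).
Putting the parts together: [black : -52 : Venus] and then [grey : -54 : Earth].

[black : -52 : Venus], [grey : -54 : Earth]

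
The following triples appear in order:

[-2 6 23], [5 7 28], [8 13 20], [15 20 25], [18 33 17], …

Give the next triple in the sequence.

First component — alternating steps +7, +3, +7, +3, …: -2, 5, 8, 15, 18 → 25.
Second component: each term is the sum of the two before it, so 6, 7, 13, 20, 33 → 53.
For the third component, alternating steps +5, −8, +5, −8, …: 23, 28, 20, 25, 17 → 22.
Putting it together: [25 53 22].

[25 53 22]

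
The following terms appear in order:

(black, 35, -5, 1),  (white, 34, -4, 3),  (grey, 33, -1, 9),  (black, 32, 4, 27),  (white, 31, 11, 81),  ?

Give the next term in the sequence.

Shade — repeats black → white → grey: black, white, grey, black, white → grey.
Second component — −1 each step: 35, 34, 33, 32, 31 → 30.
Third component: differences are 1, 3, 5, … (increasing by 2 each time); -5, -4, -1, 4, 11 → 20.
Fourth component — ×3 each step: 1, 3, 9, 27, 81 → 243.
Putting it together: (grey, 30, 20, 243).

(grey, 30, 20, 243)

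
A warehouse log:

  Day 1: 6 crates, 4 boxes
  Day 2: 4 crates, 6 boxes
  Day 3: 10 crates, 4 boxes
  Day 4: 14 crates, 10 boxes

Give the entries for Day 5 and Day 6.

24 crates, 14 boxes; 38 crates, 24 boxes

For the crates, each term is the sum of the two before it: 6, 4, 10, 14 → 24 → 38.
For the boxes, always the previous value of the crates: 4, 6, 4, 10 → 14 → 24.
Putting the parts together: 24 crates, 14 boxes and then 38 crates, 24 boxes.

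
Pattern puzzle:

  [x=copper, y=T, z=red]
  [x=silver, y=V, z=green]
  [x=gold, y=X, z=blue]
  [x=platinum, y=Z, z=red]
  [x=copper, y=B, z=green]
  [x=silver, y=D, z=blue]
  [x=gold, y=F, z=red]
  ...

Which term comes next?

X goes copper, silver, gold, platinum, copper, silver, gold → platinum (repeats copper → silver → gold → platinum).
Y: letters move forward 2 places in the alphabet, wrapping Z→A; T, V, X, Z, B, D, F → H.
Z: red, green, blue, red, green, blue, red → green (repeats red → green → blue).
Combining the parts gives [x=platinum, y=H, z=green].

[x=platinum, y=H, z=green]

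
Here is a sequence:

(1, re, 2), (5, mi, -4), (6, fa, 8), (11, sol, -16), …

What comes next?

(17, la, 32)

First value: each term is the sum of the two before it; 1, 5, 6, 11 → 17.
Note goes re, mi, fa, sol → la (runs through the solfège scale do→ti).
For the third value, ×(-2) each step: 2, -4, 8, -16 → 32.
Putting it together: (17, la, 32).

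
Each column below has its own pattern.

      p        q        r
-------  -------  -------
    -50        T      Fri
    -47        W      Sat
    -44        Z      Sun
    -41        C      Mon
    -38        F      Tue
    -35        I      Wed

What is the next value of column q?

L

For the column q, letters move forward 3 places in the alphabet, wrapping Z→A: T, W, Z, C, F, I → L.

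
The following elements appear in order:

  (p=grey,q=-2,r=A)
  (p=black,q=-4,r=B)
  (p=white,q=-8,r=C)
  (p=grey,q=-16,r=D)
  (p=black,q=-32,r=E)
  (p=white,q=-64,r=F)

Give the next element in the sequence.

(p=grey,q=-128,r=G)

P: repeats grey → black → white, so grey, black, white, grey, black, white → grey.
Q: ×2 each step; -2, -4, -8, -16, -32, -64 → -128.
R: letters move forward 1 place in the alphabet; A, B, C, D, E, F → G.
Putting it together: (p=grey,q=-128,r=G).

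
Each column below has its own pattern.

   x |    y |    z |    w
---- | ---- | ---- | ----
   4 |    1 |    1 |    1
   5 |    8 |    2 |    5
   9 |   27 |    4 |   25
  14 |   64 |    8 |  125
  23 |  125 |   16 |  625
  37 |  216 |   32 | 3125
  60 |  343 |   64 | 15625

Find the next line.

97  512  128  78125

Column x goes 4, 5, 9, 14, 23, 37, 60 → 97 (each term is the sum of the two before it).
For the column y, perfect cubes: 1³, 2³, 3³, …: 1, 8, 27, 64, 125, 216, 343 → 512.
Column z — ×2 each step: 1, 2, 4, 8, 16, 32, 64 → 128.
Column w — ×5 each step: 1, 5, 25, 125, 625, 3125, 15625 → 78125.
Combining the parts gives 97  512  128  78125.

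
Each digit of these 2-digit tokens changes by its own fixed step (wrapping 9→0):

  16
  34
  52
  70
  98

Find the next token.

First digit: +2 each step, mod 10, so 1, 3, 5, 7, 9 → 1.
Second digit goes 6, 4, 2, 0, 8 → 6 (−2 each step, mod 10).
Combining the parts gives 16.

16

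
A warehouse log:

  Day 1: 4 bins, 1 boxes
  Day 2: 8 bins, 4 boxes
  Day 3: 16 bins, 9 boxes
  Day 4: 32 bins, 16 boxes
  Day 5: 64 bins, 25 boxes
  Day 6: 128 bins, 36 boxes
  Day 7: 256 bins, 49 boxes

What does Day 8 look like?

For the bins, ×2 each step: 4, 8, 16, 32, 64, 128, 256 → 512.
Boxes: 1, 4, 9, 16, 25, 36, 49 → 64 (perfect squares: 1², 2², 3², …).
So the next record is 512 bins, 64 boxes.

512 bins, 64 boxes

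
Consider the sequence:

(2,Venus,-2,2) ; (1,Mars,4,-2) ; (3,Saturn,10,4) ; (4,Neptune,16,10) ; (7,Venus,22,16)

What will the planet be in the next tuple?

Planet: repeats Venus → Mars → Saturn → Neptune, so Venus, Mars, Saturn, Neptune, Venus → Mars.

Mars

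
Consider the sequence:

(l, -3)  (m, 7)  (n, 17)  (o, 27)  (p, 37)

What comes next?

Letter — letters move forward 1 place in the alphabet: l, m, n, o, p → q.
Second entry: +10 each step; -3, 7, 17, 27, 37 → 47.
So the next term is (q, 47).

(q, 47)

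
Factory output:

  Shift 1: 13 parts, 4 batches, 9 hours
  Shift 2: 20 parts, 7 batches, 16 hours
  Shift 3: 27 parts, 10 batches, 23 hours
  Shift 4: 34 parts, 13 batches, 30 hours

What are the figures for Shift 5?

41 parts, 16 batches, 37 hours

For the parts, +7 each step: 13, 20, 27, 34 → 41.
Batches: +3 each step, so 4, 7, 10, 13 → 16.
Hours: 9, 16, 23, 30 → 37 (+7 each step).
Combining the parts gives 41 parts, 16 batches, 37 hours.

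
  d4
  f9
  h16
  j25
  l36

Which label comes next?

n49

Letter: d, f, h, j, l → n (letters move forward 2 places in the alphabet).
Second component: perfect squares: 2², 3², 4², …; 4, 9, 16, 25, 36 → 49.
Putting it together: n49.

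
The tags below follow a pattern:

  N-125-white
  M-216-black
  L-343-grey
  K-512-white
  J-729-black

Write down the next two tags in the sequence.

Letter: letters move back 1 place in the alphabet, so N, M, L, K, J → I → H.
Second component: perfect cubes: 5³, 6³, 7³, …; 125, 216, 343, 512, 729 → 1000 → 1331.
For the shade, repeats white → black → grey: white, black, grey, white, black → grey → white.
So the next two tags are I-1000-grey and H-1331-white.

I-1000-grey, H-1331-white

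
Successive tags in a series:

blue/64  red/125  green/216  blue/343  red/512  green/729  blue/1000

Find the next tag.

red/1331

Colour: blue, red, green, blue, red, green, blue → red (repeats blue → red → green).
Second component goes 64, 125, 216, 343, 512, 729, 1000 → 1331 (perfect cubes: 4³, 5³, 6³, …).
So the next tag is red/1331.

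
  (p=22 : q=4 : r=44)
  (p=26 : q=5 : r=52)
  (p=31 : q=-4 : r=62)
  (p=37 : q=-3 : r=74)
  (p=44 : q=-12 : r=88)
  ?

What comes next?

P goes 22, 26, 31, 37, 44 → 52 (differences are 4, 5, 6, … (increasing by 1 each time)).
For the q, alternating steps +1, −9, +1, −9, …: 4, 5, -4, -3, -12 → -11.
R: always 2 × the p; 44, 52, 62, 74, 88 → 104.
Putting it together: (p=52 : q=-11 : r=104).

(p=52 : q=-11 : r=104)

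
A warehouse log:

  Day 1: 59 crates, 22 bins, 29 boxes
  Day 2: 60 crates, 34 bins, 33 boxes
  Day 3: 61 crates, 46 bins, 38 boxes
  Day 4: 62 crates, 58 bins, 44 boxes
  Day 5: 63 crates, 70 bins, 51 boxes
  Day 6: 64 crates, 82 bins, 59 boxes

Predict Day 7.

Crates goes 59, 60, 61, 62, 63, 64 → 65 (+1 each step).
For the bins, +12 each step: 22, 34, 46, 58, 70, 82 → 94.
Boxes goes 29, 33, 38, 44, 51, 59 → 68 (differences are 4, 5, 6, … (increasing by 1 each time)).
So the next line is 65 crates, 94 bins, 68 boxes.

65 crates, 94 bins, 68 boxes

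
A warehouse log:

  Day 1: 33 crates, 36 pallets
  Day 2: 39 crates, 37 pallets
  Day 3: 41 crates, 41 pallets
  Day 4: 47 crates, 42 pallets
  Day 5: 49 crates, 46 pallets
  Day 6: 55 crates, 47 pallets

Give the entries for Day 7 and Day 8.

Crates goes 33, 39, 41, 47, 49, 55 → 57 → 63 (alternating steps +6, +2, +6, +2, …).
Pallets — alternating steps +1, +4, +1, +4, …: 36, 37, 41, 42, 46, 47 → 51 → 52.
So the next two rows are 57 crates, 51 pallets and 63 crates, 52 pallets.

57 crates, 51 pallets; 63 crates, 52 pallets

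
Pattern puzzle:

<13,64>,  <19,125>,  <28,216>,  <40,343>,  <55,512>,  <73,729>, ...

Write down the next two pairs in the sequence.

<94,1000>, <118,1331>

First component: 13, 19, 28, 40, 55, 73 → 94 → 118 (differences are 6, 9, 12, … (increasing by 3 each time)).
Second component goes 64, 125, 216, 343, 512, 729 → 1000 → 1331 (perfect cubes: 4³, 5³, 6³, …).
So the next two pairs are <94,1000> and <118,1331>.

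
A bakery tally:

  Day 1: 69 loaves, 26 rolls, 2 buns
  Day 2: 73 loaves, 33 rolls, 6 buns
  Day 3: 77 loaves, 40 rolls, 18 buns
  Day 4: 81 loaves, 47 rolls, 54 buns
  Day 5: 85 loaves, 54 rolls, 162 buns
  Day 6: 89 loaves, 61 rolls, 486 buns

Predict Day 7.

93 loaves, 68 rolls, 1458 buns

Loaves: 69, 73, 77, 81, 85, 89 → 93 (+4 each step).
Rolls — +7 each step: 26, 33, 40, 47, 54, 61 → 68.
Buns: 2, 6, 18, 54, 162, 486 → 1458 (×3 each step).
Combining the parts gives 93 loaves, 68 rolls, 1458 buns.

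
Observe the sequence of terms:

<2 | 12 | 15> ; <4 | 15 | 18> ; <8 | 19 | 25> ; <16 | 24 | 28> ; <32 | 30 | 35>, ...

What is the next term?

<64 | 37 | 38>

For the first value, ×2 each step: 2, 4, 8, 16, 32 → 64.
Second value: differences are 3, 4, 5, … (increasing by 1 each time), so 12, 15, 19, 24, 30 → 37.
For the third value, alternating steps +3, +7, +3, +7, …: 15, 18, 25, 28, 35 → 38.
Combining the parts gives <64 | 37 | 38>.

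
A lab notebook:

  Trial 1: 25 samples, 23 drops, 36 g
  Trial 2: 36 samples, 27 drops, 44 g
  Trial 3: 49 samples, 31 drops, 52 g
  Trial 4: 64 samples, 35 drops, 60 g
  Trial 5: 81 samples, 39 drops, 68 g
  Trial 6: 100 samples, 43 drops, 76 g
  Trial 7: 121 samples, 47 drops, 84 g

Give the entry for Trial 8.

144 samples, 51 drops, 92 g

Samples goes 25, 36, 49, 64, 81, 100, 121 → 144 (perfect squares: 5², 6², 7², …).
Drops — +4 each step: 23, 27, 31, 35, 39, 43, 47 → 51.
For the g, +8 each step: 36, 44, 52, 60, 68, 76, 84 → 92.
So the next row is 144 samples, 51 drops, 92 g.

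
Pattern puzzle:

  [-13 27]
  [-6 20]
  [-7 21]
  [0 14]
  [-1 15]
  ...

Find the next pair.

First slot: alternating steps +7, −1, +7, −1, …, so -13, -6, -7, 0, -1 → 6.
For the second slot, together with the first slot always sums to 14: 27, 20, 21, 14, 15 → 8.
Combining the parts gives [6 8].

[6 8]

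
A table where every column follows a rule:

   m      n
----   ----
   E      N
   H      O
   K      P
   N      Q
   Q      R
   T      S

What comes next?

For the column m, letters move forward 3 places in the alphabet: E, H, K, N, Q, T → W.
Column n: letters move forward 1 place in the alphabet; N, O, P, Q, R, S → T.
So the next line is W  T.

W  T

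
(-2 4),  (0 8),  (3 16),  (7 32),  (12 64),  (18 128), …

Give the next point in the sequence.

(25 256)

First part: differences are 2, 3, 4, … (increasing by 1 each time); -2, 0, 3, 7, 12, 18 → 25.
Second part — ×2 each step: 4, 8, 16, 32, 64, 128 → 256.
So the next point is (25 256).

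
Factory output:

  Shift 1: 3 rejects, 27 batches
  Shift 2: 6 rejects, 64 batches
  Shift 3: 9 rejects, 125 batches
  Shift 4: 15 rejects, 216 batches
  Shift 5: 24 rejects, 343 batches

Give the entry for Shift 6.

Rejects: each term is the sum of the two before it, so 3, 6, 9, 15, 24 → 39.
Batches: perfect cubes: 3³, 4³, 5³, …; 27, 64, 125, 216, 343 → 512.
So the next row is 39 rejects, 512 batches.

39 rejects, 512 batches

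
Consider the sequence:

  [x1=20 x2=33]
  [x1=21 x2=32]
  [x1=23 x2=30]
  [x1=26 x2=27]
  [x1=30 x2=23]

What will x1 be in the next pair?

35

X1 — differences are 1, 2, 3, … (increasing by 1 each time): 20, 21, 23, 26, 30 → 35.
X2 — together with the x1 always sums to 53: 33, 32, 30, 27, 23 → 18.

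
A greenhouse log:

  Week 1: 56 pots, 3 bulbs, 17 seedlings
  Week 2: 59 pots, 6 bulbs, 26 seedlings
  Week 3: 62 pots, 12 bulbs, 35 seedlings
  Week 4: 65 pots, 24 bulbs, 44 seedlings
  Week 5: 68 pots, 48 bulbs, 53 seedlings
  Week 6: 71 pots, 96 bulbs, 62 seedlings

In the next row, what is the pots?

74

Pots — +3 each step: 56, 59, 62, 65, 68, 71 → 74.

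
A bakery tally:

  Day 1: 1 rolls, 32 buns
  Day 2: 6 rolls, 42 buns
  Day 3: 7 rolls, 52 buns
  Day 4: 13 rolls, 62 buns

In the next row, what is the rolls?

20

Rolls: each term is the sum of the two before it; 1, 6, 7, 13 → 20.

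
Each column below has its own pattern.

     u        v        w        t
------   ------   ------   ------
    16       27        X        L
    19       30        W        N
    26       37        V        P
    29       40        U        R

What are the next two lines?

Column u: alternating steps +3, +7, +3, +7, …; 16, 19, 26, 29 → 36 → 39.
Column v: 27, 30, 37, 40 → 47 → 50 (always 11 more than the column u).
For the column w, letters move back 1 place in the alphabet: X, W, V, U → T → S.
Column t goes L, N, P, R → T → V (letters move forward 2 places in the alphabet).
Putting the parts together: 36  47  T  T and then 39  50  S  V.

36  47  T  T; 39  50  S  V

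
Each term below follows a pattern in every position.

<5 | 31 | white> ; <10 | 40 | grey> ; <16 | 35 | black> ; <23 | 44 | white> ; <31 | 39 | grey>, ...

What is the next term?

First coordinate goes 5, 10, 16, 23, 31 → 40 (differences are 5, 6, 7, … (increasing by 1 each time)).
For the second coordinate, alternating steps +9, −5, +9, −5, …: 31, 40, 35, 44, 39 → 48.
Shade: repeats white → grey → black, so white, grey, black, white, grey → black.
Putting it together: <40 | 48 | black>.

<40 | 48 | black>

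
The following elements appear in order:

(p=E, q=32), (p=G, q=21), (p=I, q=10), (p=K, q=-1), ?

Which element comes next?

P: E, G, I, K → M (letters move forward 2 places in the alphabet).
Q goes 32, 21, 10, -1 → -12 (−11 each step).
Combining the parts gives (p=M, q=-12).

(p=M, q=-12)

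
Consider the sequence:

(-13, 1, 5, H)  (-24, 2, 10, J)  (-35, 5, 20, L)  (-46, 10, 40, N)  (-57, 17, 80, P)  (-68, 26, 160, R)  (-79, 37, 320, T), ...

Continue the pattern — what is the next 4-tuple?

First slot: −11 each step; -13, -24, -35, -46, -57, -68, -79 → -90.
Second slot: differences are 1, 3, 5, … (increasing by 2 each time); 1, 2, 5, 10, 17, 26, 37 → 50.
Third slot — ×2 each step: 5, 10, 20, 40, 80, 160, 320 → 640.
Letter: letters move forward 2 places in the alphabet; H, J, L, N, P, R, T → V.
Combining the parts gives (-90, 50, 640, V).

(-90, 50, 640, V)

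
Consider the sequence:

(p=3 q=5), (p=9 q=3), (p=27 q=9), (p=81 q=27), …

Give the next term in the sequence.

For the p, ×3 each step: 3, 9, 27, 81 → 243.
For the q, always the previous value of the p: 5, 3, 9, 27 → 81.
Putting it together: (p=243 q=81).

(p=243 q=81)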